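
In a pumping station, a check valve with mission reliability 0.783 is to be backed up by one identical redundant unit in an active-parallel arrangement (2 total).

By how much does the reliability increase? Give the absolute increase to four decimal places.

0.1699

R_before = 0.783
R_after = 1 − (1 − 0.783)^2 = 0.9529
ΔR = 0.9529 − 0.783 = 0.1699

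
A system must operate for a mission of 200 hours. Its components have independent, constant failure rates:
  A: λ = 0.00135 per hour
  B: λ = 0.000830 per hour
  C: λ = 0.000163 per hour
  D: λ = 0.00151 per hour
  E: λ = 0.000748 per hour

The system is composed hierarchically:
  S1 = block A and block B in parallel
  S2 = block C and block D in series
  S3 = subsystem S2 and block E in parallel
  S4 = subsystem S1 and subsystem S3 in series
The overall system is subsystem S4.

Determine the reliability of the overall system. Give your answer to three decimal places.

0.926

R(A) = exp(−0.00135 × 200) = 0.76338
R(B) = exp(−0.000830 × 200) = 0.84705
R(C) = exp(−0.000163 × 200) = 0.96793
R(D) = exp(−0.00151 × 200) = 0.73934
R(E) = exp(−0.000748 × 200) = 0.86105
Parallel (A and B): 1 − (1 − 0.76338)(1 − 0.84705) = 0.96381
Series (C and D): 0.96793 × 0.73934 = 0.71563
Parallel ([0.71563] and E): 1 − (1 − 0.71563)(1 − 0.86105) = 0.96049
Series ([0.96381] and [0.96049]): 0.96381 × 0.96049 = 0.926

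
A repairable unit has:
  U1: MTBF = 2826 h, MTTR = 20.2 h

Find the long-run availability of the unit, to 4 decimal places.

0.9929

A(U1) = MTBF/(MTBF+MTTR) = 2826/(2826+20.2) = 0.9929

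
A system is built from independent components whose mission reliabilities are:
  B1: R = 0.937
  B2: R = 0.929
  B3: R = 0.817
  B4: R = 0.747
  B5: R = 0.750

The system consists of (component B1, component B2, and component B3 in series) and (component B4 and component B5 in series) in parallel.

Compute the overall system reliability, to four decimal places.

Series (B1, B2, and B3): 0.937000 × 0.929000 × 0.817000 = 0.711176
Series (B4 and B5): 0.747000 × 0.750000 = 0.560250
Parallel ([0.711176] and [0.560250]): 1 − (1 − 0.711176)(1 − 0.560250) = 0.8730

0.8730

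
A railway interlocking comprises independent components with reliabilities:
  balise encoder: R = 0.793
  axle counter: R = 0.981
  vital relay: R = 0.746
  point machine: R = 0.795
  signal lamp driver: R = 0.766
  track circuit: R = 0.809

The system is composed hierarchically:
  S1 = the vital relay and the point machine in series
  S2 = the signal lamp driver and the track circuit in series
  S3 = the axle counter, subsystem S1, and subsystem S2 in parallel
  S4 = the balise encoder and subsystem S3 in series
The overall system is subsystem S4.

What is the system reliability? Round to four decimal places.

Series (vital relay and point machine): 0.746000 × 0.795000 = 0.593070
Series (signal lamp driver and track circuit): 0.766000 × 0.809000 = 0.619694
Parallel (axle counter, [0.593070], and [0.619694]): 1 − (1 − 0.981000)(1 − 0.593070)(1 − 0.619694) = 0.997060
Series (balise encoder and [0.997060]): 0.793000 × 0.997060 = 0.7907

0.7907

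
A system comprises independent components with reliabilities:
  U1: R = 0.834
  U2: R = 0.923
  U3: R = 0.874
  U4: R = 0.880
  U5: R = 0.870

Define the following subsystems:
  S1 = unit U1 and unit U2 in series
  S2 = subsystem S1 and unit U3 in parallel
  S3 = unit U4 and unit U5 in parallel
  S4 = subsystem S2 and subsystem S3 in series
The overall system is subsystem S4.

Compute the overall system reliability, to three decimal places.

Series (U1 and U2): 0.83400 × 0.92300 = 0.76978
Parallel ([0.76978] and U3): 1 − (1 − 0.76978)(1 − 0.87400) = 0.97099
Parallel (U4 and U5): 1 − (1 − 0.88000)(1 − 0.87000) = 0.98440
Series ([0.97099] and [0.98440]): 0.97099 × 0.98440 = 0.956

0.956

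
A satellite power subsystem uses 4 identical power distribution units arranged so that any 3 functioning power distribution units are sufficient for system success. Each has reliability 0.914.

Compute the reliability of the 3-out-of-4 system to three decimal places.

R = Σ_{i=3}^{4} C(4,i) p^i (1−p)^{4−i} with p = 0.914
C(4,3)·0.914^3·0.086^1 = 0.26266
C(4,4)·0.914^4·0.086^0 = 0.69789
Sum = 0.961

0.961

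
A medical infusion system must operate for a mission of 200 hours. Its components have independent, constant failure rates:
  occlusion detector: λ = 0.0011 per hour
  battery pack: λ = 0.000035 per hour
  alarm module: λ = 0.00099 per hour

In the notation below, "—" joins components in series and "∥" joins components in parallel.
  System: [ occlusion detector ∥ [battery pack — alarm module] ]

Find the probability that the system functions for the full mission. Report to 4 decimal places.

0.9634

R(occlusion detector) = exp(−0.0011 × 200) = 0.802519
R(battery pack) = exp(−0.000035 × 200) = 0.993024
R(alarm module) = exp(−0.00099 × 200) = 0.820370
Series (battery pack and alarm module): 0.993024 × 0.820370 = 0.814647
Parallel (occlusion detector and [0.814647]): 1 − (1 − 0.802519)(1 − 0.814647) = 0.9634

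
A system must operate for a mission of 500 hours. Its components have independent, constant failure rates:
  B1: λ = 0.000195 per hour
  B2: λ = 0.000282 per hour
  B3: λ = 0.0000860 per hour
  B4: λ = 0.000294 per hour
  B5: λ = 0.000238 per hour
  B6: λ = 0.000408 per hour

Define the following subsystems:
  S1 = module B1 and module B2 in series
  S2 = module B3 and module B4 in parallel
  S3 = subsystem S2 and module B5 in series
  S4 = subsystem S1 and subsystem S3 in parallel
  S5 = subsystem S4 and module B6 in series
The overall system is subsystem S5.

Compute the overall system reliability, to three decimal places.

0.795

R(B1) = exp(−0.000195 × 500) = 0.90710
R(B2) = exp(−0.000282 × 500) = 0.86849
R(B3) = exp(−0.0000860 × 500) = 0.95791
R(B4) = exp(−0.000294 × 500) = 0.86329
R(B5) = exp(−0.000238 × 500) = 0.88781
R(B6) = exp(−0.000408 × 500) = 0.81546
Series (B1 and B2): 0.90710 × 0.86849 = 0.78781
Parallel (B3 and B4): 1 − (1 − 0.95791)(1 − 0.86329) = 0.99425
Series ([0.99425] and B5): 0.99425 × 0.88781 = 0.88271
Parallel ([0.78781] and [0.88271]): 1 − (1 − 0.78781)(1 − 0.88271) = 0.97511
Series ([0.97511] and B6): 0.97511 × 0.81546 = 0.795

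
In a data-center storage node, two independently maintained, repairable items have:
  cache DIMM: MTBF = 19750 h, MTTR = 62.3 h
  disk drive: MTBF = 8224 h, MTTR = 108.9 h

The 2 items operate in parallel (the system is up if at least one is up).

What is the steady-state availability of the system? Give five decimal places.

0.99996

A(cache DIMM) = MTBF/(MTBF+MTTR) = 19750/(19750+62.3) = 0.996855
A(disk drive) = MTBF/(MTBF+MTTR) = 8224/(8224+108.9) = 0.986931
Parallel availability: 1 − (1 − 0.996855)(1 − 0.986931) = 0.99996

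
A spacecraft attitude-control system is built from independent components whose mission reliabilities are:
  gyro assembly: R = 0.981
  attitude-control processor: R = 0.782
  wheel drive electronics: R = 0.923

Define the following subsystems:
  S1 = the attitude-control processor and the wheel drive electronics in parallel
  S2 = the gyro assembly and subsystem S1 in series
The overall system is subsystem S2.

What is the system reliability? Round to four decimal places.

Parallel (attitude-control processor and wheel drive electronics): 1 − (1 − 0.782000)(1 − 0.923000) = 0.983214
Series (gyro assembly and [0.983214]): 0.981000 × 0.983214 = 0.9645

0.9645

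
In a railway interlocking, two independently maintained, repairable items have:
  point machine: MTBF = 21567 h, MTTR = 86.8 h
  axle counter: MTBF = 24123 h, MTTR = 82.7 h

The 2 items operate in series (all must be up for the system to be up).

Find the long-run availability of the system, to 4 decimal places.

A(point machine) = MTBF/(MTBF+MTTR) = 21567/(21567+86.8) = 0.995991
A(axle counter) = MTBF/(MTBF+MTTR) = 24123/(24123+82.7) = 0.996583
Series availability: 0.995991 × 0.996583 = 0.9926

0.9926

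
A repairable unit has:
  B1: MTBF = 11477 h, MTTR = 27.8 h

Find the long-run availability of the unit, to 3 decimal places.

0.998

A(B1) = MTBF/(MTBF+MTTR) = 11477/(11477+27.8) = 0.998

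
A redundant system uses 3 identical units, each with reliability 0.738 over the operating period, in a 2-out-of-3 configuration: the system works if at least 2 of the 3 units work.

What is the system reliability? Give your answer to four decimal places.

0.8300

R = Σ_{i=2}^{3} C(3,i) p^i (1−p)^{3−i} with p = 0.738
C(3,2)·0.738^2·0.262^1 = 0.428090
C(3,3)·0.738^3·0.262^0 = 0.401947
Sum = 0.8300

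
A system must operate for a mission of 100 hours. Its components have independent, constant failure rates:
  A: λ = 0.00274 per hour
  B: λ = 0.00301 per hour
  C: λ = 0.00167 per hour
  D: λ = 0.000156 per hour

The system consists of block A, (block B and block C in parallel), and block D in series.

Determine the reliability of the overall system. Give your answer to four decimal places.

0.7186

R(A) = exp(−0.00274 × 100) = 0.760332
R(B) = exp(−0.00301 × 100) = 0.740078
R(C) = exp(−0.00167 × 100) = 0.846200
R(D) = exp(−0.000156 × 100) = 0.984521
Parallel (B and C): 1 − (1 − 0.740078)(1 − 0.846200) = 0.960024
Series (A, [0.960024], and D): 0.760332 × 0.960024 × 0.984521 = 0.7186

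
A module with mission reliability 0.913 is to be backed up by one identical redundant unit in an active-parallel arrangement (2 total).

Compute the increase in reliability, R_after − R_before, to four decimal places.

R_before = 0.913
R_after = 1 − (1 − 0.913)^2 = 0.9924
ΔR = 0.9924 − 0.913 = 0.0794

0.0794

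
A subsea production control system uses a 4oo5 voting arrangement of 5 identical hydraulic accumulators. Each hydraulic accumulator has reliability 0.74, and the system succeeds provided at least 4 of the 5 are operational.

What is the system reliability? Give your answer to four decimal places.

R = Σ_{i=4}^{5} C(5,i) p^i (1−p)^{5−i} with p = 0.74
C(5,4)·0.74^4·0.26^1 = 0.389825
C(5,5)·0.74^5·0.26^0 = 0.221901
Sum = 0.6117

0.6117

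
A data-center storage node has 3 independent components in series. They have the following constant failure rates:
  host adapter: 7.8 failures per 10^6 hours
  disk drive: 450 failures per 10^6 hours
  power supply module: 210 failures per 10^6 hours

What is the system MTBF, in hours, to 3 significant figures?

Series of exponential components: λ_sys = Σ λ_i
λ_sys = 0.0000078 + 0.00045 + 0.00021 = 6.6780e-04 /h
MTBF = 1 / λ_sys = 1500 h

1500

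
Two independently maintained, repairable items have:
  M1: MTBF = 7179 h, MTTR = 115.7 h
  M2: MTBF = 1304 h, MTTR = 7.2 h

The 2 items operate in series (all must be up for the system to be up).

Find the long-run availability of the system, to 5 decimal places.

A(M1) = MTBF/(MTBF+MTTR) = 7179/(7179+115.7) = 0.984139
A(M2) = MTBF/(MTBF+MTTR) = 1304/(1304+7.2) = 0.994509
Series availability: 0.984139 × 0.994509 = 0.97874

0.97874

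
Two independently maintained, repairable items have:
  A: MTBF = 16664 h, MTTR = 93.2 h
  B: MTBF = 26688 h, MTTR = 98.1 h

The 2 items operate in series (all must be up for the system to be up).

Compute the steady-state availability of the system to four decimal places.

0.9908

A(A) = MTBF/(MTBF+MTTR) = 16664/(16664+93.2) = 0.994438
A(B) = MTBF/(MTBF+MTTR) = 26688/(26688+98.1) = 0.996338
Series availability: 0.994438 × 0.996338 = 0.9908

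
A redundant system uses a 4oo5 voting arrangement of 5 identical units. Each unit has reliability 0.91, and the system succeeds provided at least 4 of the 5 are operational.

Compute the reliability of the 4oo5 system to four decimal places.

R = Σ_{i=4}^{5} C(5,i) p^i (1−p)^{5−i} with p = 0.91
C(5,4)·0.91^4·0.09^1 = 0.308587
C(5,5)·0.91^5·0.09^0 = 0.624032
Sum = 0.9326

0.9326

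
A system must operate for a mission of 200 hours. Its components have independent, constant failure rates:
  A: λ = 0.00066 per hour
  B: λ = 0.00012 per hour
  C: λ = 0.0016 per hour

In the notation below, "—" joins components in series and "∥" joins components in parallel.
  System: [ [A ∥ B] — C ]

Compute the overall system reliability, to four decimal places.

R(A) = exp(−0.00066 × 200) = 0.876341
R(B) = exp(−0.00012 × 200) = 0.976286
R(C) = exp(−0.0016 × 200) = 0.726149
Parallel (A and B): 1 − (1 − 0.876341)(1 − 0.976286) = 0.997068
Series ([0.997068] and C): 0.997068 × 0.726149 = 0.7240

0.7240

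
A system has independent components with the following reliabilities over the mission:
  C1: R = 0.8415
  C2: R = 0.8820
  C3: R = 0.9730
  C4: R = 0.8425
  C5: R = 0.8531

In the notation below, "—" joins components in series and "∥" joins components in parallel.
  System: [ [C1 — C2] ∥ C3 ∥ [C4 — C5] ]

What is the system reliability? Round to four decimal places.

Series (C1 and C2): 0.841500 × 0.882000 = 0.742203
Series (C4 and C5): 0.842500 × 0.853100 = 0.718737
Parallel ([0.742203], C3, and [0.718737]): 1 − (1 − 0.742203)(1 − 0.973000)(1 − 0.718737) = 0.9980

0.9980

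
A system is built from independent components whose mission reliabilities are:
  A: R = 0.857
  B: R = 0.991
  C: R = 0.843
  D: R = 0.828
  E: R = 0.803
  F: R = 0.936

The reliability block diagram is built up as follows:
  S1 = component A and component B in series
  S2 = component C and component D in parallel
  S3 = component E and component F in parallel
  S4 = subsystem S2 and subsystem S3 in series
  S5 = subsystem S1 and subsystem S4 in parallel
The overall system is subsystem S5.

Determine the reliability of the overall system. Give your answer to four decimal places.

0.9941

Series (A and B): 0.857000 × 0.991000 = 0.849287
Parallel (C and D): 1 − (1 − 0.843000)(1 − 0.828000) = 0.972996
Parallel (E and F): 1 − (1 − 0.803000)(1 − 0.936000) = 0.987392
Series ([0.972996] and [0.987392]): 0.972996 × 0.987392 = 0.960728
Parallel ([0.849287] and [0.960728]): 1 − (1 − 0.849287)(1 − 0.960728) = 0.9941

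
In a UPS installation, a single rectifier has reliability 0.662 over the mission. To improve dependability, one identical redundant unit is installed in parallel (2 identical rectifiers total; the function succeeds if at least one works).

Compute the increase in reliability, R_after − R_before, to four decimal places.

R_before = 0.662
R_after = 1 − (1 − 0.662)^2 = 0.8858
ΔR = 0.8858 − 0.662 = 0.2238

0.2238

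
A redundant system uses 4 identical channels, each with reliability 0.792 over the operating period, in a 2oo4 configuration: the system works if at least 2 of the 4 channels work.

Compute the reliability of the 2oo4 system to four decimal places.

0.9696

R = Σ_{i=2}^{4} C(4,i) p^i (1−p)^{4−i} with p = 0.792
C(4,2)·0.792^2·0.208^2 = 0.162828
C(4,3)·0.792^3·0.208^1 = 0.413332
C(4,4)·0.792^4·0.208^0 = 0.393460
Sum = 0.9696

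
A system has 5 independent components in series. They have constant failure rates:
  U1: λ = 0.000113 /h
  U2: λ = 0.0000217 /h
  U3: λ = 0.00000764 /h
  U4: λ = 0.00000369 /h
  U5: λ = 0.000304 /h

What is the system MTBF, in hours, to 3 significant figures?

2220

Series of exponential components: λ_sys = Σ λ_i
λ_sys = 0.000113 + 0.0000217 + 0.00000764 + 0.00000369 + 0.000304 = 4.5003e-04 /h
MTBF = 1 / λ_sys = 2220 h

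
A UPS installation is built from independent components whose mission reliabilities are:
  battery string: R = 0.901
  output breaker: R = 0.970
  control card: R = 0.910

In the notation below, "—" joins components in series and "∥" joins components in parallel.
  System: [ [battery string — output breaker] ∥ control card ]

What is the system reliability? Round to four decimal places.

Series (battery string and output breaker): 0.901000 × 0.970000 = 0.873970
Parallel ([0.873970] and control card): 1 − (1 − 0.873970)(1 − 0.910000) = 0.9887

0.9887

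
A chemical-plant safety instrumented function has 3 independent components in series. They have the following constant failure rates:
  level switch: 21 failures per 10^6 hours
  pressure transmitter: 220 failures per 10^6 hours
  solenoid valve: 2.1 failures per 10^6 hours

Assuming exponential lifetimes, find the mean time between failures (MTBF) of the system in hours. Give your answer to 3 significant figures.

4110

Series of exponential components: λ_sys = Σ λ_i
λ_sys = 0.000021 + 0.00022 + 0.0000021 = 2.4310e-04 /h
MTBF = 1 / λ_sys = 4110 h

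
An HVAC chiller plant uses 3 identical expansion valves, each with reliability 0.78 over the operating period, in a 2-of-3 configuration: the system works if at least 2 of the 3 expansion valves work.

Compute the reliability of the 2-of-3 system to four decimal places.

R = Σ_{i=2}^{3} C(3,i) p^i (1−p)^{3−i} with p = 0.78
C(3,2)·0.78^2·0.22^1 = 0.401544
C(3,3)·0.78^3·0.22^0 = 0.474552
Sum = 0.8761

0.8761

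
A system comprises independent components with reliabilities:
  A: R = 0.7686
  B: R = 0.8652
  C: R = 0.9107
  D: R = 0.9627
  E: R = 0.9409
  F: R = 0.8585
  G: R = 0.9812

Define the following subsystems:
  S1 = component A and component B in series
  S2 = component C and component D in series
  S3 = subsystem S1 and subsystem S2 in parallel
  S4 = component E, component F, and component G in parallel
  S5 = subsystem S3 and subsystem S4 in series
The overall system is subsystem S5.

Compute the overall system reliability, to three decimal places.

0.959

Series (A and B): 0.76860 × 0.86520 = 0.66499
Series (C and D): 0.91070 × 0.96270 = 0.87673
Parallel ([0.66499] and [0.87673]): 1 − (1 − 0.66499)(1 − 0.87673) = 0.95870
Parallel (E, F, and G): 1 − (1 − 0.94090)(1 − 0.85850)(1 − 0.98120) = 0.99984
Series ([0.95870] and [0.99984]): 0.95870 × 0.99984 = 0.959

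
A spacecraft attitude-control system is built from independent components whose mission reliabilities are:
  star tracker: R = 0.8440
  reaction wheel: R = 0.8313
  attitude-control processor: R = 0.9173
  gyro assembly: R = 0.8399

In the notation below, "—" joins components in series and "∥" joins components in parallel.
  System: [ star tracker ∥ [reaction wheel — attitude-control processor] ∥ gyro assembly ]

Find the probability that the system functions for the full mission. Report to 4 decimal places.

0.9941

Series (reaction wheel and attitude-control processor): 0.831300 × 0.917300 = 0.762551
Parallel (star tracker, [0.762551], and gyro assembly): 1 − (1 − 0.844000)(1 − 0.762551)(1 − 0.839900) = 0.9941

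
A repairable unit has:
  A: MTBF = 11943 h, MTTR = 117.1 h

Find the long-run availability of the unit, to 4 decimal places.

A(A) = MTBF/(MTBF+MTTR) = 11943/(11943+117.1) = 0.9903

0.9903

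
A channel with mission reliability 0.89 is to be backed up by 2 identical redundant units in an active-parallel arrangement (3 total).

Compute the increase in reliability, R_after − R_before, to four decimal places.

0.1087

R_before = 0.89
R_after = 1 − (1 − 0.89)^3 = 0.9987
ΔR = 0.9987 − 0.89 = 0.1087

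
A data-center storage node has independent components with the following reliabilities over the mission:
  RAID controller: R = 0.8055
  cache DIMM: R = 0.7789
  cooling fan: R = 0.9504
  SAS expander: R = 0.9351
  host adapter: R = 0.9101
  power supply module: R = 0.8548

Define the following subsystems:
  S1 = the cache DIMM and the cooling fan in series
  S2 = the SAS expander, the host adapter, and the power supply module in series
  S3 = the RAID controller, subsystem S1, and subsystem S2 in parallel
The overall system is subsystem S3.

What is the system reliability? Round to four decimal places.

0.9862

Series (cache DIMM and cooling fan): 0.778900 × 0.950400 = 0.740267
Series (SAS expander, host adapter, and power supply module): 0.935100 × 0.910100 × 0.854800 = 0.727464
Parallel (RAID controller, [0.740267], and [0.727464]): 1 − (1 − 0.805500)(1 − 0.740267)(1 − 0.727464) = 0.9862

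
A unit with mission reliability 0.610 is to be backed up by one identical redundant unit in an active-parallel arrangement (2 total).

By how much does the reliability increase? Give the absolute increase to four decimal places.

R_before = 0.610
R_after = 1 − (1 − 0.610)^2 = 0.8479
ΔR = 0.8479 − 0.610 = 0.2379

0.2379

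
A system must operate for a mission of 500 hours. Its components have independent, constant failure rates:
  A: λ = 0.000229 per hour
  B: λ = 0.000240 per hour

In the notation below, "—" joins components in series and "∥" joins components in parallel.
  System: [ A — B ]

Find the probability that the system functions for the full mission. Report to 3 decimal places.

0.791

R(A) = exp(−0.000229 × 500) = 0.89181
R(B) = exp(−0.000240 × 500) = 0.88692
Series (A and B): 0.89181 × 0.88692 = 0.791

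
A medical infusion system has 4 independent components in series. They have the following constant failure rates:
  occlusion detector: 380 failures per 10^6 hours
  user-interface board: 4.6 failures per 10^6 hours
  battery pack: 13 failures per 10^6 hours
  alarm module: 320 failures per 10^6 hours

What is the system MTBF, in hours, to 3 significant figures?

Series of exponential components: λ_sys = Σ λ_i
λ_sys = 0.00038 + 0.0000046 + 0.000013 + 0.00032 = 7.1760e-04 /h
MTBF = 1 / λ_sys = 1390 h

1390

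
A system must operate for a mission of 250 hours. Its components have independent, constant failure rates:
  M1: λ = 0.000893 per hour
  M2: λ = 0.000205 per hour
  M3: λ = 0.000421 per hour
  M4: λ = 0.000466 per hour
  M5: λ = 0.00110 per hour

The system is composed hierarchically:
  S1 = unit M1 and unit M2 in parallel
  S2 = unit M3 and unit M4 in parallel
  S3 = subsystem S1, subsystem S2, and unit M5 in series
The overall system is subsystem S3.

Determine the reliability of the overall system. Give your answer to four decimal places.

0.7437

R(M1) = exp(−0.000893 × 250) = 0.799915
R(M2) = exp(−0.000205 × 250) = 0.950041
R(M3) = exp(−0.000421 × 250) = 0.900099
R(M4) = exp(−0.000466 × 250) = 0.890030
R(M5) = exp(−0.00110 × 250) = 0.759572
Parallel (M1 and M2): 1 − (1 − 0.799915)(1 − 0.950041) = 0.990004
Parallel (M3 and M4): 1 − (1 − 0.900099)(1 − 0.890030) = 0.989014
Series ([0.990004], [0.989014], and M5): 0.990004 × 0.989014 × 0.759572 = 0.7437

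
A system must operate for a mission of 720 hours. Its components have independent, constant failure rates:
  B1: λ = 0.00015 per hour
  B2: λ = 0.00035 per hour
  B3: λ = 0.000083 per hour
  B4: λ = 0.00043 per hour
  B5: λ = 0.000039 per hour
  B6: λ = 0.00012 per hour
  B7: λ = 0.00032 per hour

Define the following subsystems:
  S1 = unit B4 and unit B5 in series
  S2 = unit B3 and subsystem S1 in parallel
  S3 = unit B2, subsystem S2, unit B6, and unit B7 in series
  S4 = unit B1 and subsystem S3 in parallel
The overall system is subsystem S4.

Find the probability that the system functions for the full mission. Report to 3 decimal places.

0.955

R(B1) = exp(−0.00015 × 720) = 0.89763
R(B2) = exp(−0.00035 × 720) = 0.77724
R(B3) = exp(−0.000083 × 720) = 0.94199
R(B4) = exp(−0.00043 × 720) = 0.73374
R(B5) = exp(−0.000039 × 720) = 0.97231
R(B6) = exp(−0.00012 × 720) = 0.91723
R(B7) = exp(−0.00032 × 720) = 0.79422
Series (B4 and B5): 0.73374 × 0.97231 = 0.71342
Parallel (B3 and [0.71342]): 1 − (1 − 0.94199)(1 − 0.71342) = 0.98338
Series (B2, [0.98338], B6, and B7): 0.77724 × 0.98338 × 0.91723 × 0.79422 = 0.55680
Parallel (B1 and [0.55680]): 1 − (1 − 0.89763)(1 − 0.55680) = 0.955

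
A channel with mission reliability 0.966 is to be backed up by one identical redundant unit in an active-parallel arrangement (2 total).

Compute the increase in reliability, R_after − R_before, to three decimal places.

R_before = 0.966
R_after = 1 − (1 − 0.966)^2 = 0.999
ΔR = 0.999 − 0.966 = 0.033

0.033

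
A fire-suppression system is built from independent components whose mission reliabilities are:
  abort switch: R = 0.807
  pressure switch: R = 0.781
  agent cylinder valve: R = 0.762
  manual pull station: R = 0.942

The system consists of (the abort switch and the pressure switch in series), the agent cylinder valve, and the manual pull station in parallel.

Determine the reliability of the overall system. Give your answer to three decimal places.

0.995

Series (abort switch and pressure switch): 0.80700 × 0.78100 = 0.63027
Parallel ([0.63027], agent cylinder valve, and manual pull station): 1 − (1 − 0.63027)(1 − 0.76200)(1 − 0.94200) = 0.995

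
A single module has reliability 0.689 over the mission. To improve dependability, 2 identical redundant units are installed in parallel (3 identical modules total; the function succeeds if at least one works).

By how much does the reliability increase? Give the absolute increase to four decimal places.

0.2809

R_before = 0.689
R_after = 1 − (1 − 0.689)^3 = 0.9699
ΔR = 0.9699 − 0.689 = 0.2809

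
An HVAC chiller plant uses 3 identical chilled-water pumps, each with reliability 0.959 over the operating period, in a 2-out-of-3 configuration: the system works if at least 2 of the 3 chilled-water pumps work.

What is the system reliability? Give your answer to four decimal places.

R = Σ_{i=2}^{3} C(3,i) p^i (1−p)^{3−i} with p = 0.959
C(3,2)·0.959^2·0.041^1 = 0.113121
C(3,3)·0.959^3·0.041^0 = 0.881974
Sum = 0.9951

0.9951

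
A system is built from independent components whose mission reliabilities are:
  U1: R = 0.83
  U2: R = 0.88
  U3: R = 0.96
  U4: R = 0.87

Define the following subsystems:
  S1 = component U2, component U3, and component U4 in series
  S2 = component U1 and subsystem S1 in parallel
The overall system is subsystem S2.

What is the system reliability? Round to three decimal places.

0.955

Series (U2, U3, and U4): 0.88000 × 0.96000 × 0.87000 = 0.73498
Parallel (U1 and [0.73498]): 1 − (1 − 0.83000)(1 − 0.73498) = 0.955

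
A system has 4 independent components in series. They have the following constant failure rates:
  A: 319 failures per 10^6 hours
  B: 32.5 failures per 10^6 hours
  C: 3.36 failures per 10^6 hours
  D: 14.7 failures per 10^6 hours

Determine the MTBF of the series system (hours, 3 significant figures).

2710

Series of exponential components: λ_sys = Σ λ_i
λ_sys = 0.000319 + 0.0000325 + 0.00000336 + 0.0000147 = 3.6956e-04 /h
MTBF = 1 / λ_sys = 2710 h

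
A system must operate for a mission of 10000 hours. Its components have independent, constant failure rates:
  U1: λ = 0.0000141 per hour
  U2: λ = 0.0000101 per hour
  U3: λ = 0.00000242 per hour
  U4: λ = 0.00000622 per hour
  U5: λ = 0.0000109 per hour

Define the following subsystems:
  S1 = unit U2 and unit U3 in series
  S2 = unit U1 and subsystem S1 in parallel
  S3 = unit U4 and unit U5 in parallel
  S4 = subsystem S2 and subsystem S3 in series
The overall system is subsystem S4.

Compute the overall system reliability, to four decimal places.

R(U1) = exp(−0.0000141 × 10000) = 0.868489
R(U2) = exp(−0.0000101 × 10000) = 0.903933
R(U3) = exp(−0.00000242 × 10000) = 0.976090
R(U4) = exp(−0.00000622 × 10000) = 0.939695
R(U5) = exp(−0.0000109 × 10000) = 0.896730
Series (U2 and U3): 0.903933 × 0.976090 = 0.882320
Parallel (U1 and [0.882320]): 1 − (1 − 0.868489)(1 − 0.882320) = 0.984524
Parallel (U4 and U5): 1 − (1 − 0.939695)(1 − 0.896730) = 0.993772
Series ([0.984524] and [0.993772]): 0.984524 × 0.993772 = 0.9784

0.9784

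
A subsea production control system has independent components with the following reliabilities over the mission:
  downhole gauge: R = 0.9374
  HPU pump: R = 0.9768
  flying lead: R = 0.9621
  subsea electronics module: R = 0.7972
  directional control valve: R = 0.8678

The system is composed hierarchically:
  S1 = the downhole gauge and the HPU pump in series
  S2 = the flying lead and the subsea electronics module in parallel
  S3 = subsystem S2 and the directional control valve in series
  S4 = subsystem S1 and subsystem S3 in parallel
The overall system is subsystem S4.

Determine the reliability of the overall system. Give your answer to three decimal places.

Series (downhole gauge and HPU pump): 0.93740 × 0.97680 = 0.91565
Parallel (flying lead and subsea electronics module): 1 − (1 − 0.96210)(1 − 0.79720) = 0.99231
Series ([0.99231] and directional control valve): 0.99231 × 0.86780 = 0.86113
Parallel ([0.91565] and [0.86113]): 1 − (1 − 0.91565)(1 − 0.86113) = 0.988

0.988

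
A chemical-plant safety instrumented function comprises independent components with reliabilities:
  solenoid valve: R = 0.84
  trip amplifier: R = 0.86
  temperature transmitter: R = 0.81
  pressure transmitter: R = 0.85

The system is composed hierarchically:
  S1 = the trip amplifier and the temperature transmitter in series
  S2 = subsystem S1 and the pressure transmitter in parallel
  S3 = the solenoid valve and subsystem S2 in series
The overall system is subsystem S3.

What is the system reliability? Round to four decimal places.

Series (trip amplifier and temperature transmitter): 0.860000 × 0.810000 = 0.696600
Parallel ([0.696600] and pressure transmitter): 1 − (1 − 0.696600)(1 − 0.850000) = 0.954490
Series (solenoid valve and [0.954490]): 0.840000 × 0.954490 = 0.8018

0.8018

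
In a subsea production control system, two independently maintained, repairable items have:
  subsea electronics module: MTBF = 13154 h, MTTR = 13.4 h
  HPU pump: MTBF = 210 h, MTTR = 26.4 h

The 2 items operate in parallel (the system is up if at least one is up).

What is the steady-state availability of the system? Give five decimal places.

A(subsea electronics module) = MTBF/(MTBF+MTTR) = 13154/(13154+13.4) = 0.998982
A(HPU pump) = MTBF/(MTBF+MTTR) = 210/(210+26.4) = 0.888325
Parallel availability: 1 − (1 − 0.998982)(1 − 0.888325) = 0.99989

0.99989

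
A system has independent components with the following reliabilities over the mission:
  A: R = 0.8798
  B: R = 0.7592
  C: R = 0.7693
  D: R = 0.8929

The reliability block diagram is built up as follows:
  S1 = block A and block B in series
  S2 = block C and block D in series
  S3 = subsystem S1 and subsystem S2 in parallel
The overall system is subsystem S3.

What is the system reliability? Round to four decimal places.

Series (A and B): 0.879800 × 0.759200 = 0.667944
Series (C and D): 0.769300 × 0.892900 = 0.686908
Parallel ([0.667944] and [0.686908]): 1 − (1 − 0.667944)(1 − 0.686908) = 0.8960

0.8960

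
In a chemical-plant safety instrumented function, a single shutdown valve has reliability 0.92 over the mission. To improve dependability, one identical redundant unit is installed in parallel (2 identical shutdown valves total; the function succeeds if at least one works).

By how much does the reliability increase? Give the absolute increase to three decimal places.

0.074

R_before = 0.92
R_after = 1 − (1 − 0.92)^2 = 0.994
ΔR = 0.994 − 0.92 = 0.074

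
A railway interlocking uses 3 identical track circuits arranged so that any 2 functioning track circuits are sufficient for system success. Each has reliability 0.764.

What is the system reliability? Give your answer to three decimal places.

0.859

R = Σ_{i=2}^{3} C(3,i) p^i (1−p)^{3−i} with p = 0.764
C(3,2)·0.764^2·0.236^1 = 0.41326
C(3,3)·0.764^3·0.236^0 = 0.44594
Sum = 0.859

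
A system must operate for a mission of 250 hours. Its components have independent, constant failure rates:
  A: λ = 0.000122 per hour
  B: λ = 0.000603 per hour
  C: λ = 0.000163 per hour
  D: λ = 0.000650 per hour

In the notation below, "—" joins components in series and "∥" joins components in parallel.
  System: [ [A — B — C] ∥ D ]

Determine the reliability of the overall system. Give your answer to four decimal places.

0.9701

R(A) = exp(−0.000122 × 250) = 0.969960
R(B) = exp(−0.000603 × 250) = 0.860063
R(C) = exp(−0.000163 × 250) = 0.960069
R(D) = exp(−0.000650 × 250) = 0.850016
Series (A, B, and C): 0.969960 × 0.860063 × 0.960069 = 0.800915
Parallel ([0.800915] and D): 1 − (1 − 0.800915)(1 − 0.850016) = 0.9701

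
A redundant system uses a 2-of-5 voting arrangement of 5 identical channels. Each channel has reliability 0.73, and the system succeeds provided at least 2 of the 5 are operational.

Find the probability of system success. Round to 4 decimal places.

R = Σ_{i=2}^{5} C(5,i) p^i (1−p)^{5−i} with p = 0.73
C(5,2)·0.73^2·0.27^3 = 0.104891
C(5,3)·0.73^3·0.27^2 = 0.283593
C(5,4)·0.73^4·0.27^1 = 0.383376
C(5,5)·0.73^5·0.27^0 = 0.207307
Sum = 0.9792

0.9792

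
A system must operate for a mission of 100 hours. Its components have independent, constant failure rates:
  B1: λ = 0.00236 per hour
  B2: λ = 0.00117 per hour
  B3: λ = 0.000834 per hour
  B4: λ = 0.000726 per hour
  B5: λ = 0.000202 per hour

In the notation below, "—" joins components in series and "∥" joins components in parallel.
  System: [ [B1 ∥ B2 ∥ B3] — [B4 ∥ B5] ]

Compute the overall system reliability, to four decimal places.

0.9967

R(B1) = exp(−0.00236 × 100) = 0.789781
R(B2) = exp(−0.00117 × 100) = 0.889585
R(B3) = exp(−0.000834 × 100) = 0.919983
R(B4) = exp(−0.000726 × 100) = 0.929973
R(B5) = exp(−0.000202 × 100) = 0.980003
Parallel (B1, B2, and B3): 1 − (1 − 0.789781)(1 − 0.889585)(1 − 0.919983) = 0.998143
Parallel (B4 and B5): 1 − (1 − 0.929973)(1 − 0.980003) = 0.998600
Series ([0.998143] and [0.998600]): 0.998143 × 0.998600 = 0.9967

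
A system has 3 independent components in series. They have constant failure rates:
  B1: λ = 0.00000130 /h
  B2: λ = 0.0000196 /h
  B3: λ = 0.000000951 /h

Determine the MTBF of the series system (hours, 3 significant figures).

45800

Series of exponential components: λ_sys = Σ λ_i
λ_sys = 0.00000130 + 0.0000196 + 0.000000951 = 2.1851e-05 /h
MTBF = 1 / λ_sys = 45800 h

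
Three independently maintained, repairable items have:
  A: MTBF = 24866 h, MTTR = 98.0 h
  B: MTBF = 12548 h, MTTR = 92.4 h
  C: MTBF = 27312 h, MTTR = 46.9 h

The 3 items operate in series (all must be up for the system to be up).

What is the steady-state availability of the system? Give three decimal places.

0.987

A(A) = MTBF/(MTBF+MTTR) = 24866/(24866+98.0) = 0.996074
A(B) = MTBF/(MTBF+MTTR) = 12548/(12548+92.4) = 0.992690
A(C) = MTBF/(MTBF+MTTR) = 27312/(27312+46.9) = 0.998286
Series availability: 0.996074 × 0.992690 × 0.998286 = 0.987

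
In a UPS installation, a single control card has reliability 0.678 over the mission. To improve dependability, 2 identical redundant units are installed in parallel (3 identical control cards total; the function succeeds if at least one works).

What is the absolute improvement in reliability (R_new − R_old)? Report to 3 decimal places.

R_before = 0.678
R_after = 1 − (1 − 0.678)^3 = 0.967
ΔR = 0.967 − 0.678 = 0.289

0.289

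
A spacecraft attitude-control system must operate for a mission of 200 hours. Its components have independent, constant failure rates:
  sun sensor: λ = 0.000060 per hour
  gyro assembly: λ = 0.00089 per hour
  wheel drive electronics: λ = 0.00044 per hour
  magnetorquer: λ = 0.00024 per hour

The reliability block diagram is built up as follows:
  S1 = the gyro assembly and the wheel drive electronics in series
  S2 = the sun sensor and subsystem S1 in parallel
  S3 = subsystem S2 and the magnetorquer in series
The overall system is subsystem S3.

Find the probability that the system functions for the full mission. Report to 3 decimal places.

R(sun sensor) = exp(−0.000060 × 200) = 0.98807
R(gyro assembly) = exp(−0.00089 × 200) = 0.83694
R(wheel drive electronics) = exp(−0.00044 × 200) = 0.91576
R(magnetorquer) = exp(−0.00024 × 200) = 0.95313
Series (gyro assembly and wheel drive electronics): 0.83694 × 0.91576 = 0.76644
Parallel (sun sensor and [0.76644]): 1 − (1 − 0.98807)(1 − 0.76644) = 0.99721
Series ([0.99721] and magnetorquer): 0.99721 × 0.95313 = 0.950

0.950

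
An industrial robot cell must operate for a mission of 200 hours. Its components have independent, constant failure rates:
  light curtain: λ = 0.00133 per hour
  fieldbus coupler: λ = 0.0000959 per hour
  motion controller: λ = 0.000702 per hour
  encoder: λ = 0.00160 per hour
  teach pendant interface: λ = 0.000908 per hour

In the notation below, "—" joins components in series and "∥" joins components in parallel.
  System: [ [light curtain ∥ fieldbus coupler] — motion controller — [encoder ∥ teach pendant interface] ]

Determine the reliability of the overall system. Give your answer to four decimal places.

0.8258

R(light curtain) = exp(−0.00133 × 200) = 0.766439
R(fieldbus coupler) = exp(−0.0000959 × 200) = 0.981003
R(motion controller) = exp(−0.000702 × 200) = 0.869011
R(encoder) = exp(−0.00160 × 200) = 0.726149
R(teach pendant interface) = exp(−0.000908 × 200) = 0.833935
Parallel (light curtain and fieldbus coupler): 1 − (1 − 0.766439)(1 − 0.981003) = 0.995563
Parallel (encoder and teach pendant interface): 1 − (1 − 0.726149)(1 − 0.833935) = 0.954523
Series ([0.995563], motion controller, and [0.954523]): 0.995563 × 0.869011 × 0.954523 = 0.8258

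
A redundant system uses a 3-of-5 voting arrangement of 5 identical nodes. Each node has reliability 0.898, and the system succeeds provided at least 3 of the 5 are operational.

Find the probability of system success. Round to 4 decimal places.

R = Σ_{i=3}^{5} C(5,i) p^i (1−p)^{5−i} with p = 0.898
C(5,3)·0.898^3·0.102^2 = 0.075341
C(5,4)·0.898^4·0.102^1 = 0.331647
C(5,5)·0.898^5·0.102^0 = 0.583958
Sum = 0.9909

0.9909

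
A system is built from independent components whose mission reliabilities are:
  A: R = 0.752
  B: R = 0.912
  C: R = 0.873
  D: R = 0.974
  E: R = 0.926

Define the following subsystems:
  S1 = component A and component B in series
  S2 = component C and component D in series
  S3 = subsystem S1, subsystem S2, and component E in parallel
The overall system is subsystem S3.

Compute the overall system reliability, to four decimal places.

Series (A and B): 0.752000 × 0.912000 = 0.685824
Series (C and D): 0.873000 × 0.974000 = 0.850302
Parallel ([0.685824], [0.850302], and E): 1 − (1 − 0.685824)(1 − 0.850302)(1 − 0.926000) = 0.9965

0.9965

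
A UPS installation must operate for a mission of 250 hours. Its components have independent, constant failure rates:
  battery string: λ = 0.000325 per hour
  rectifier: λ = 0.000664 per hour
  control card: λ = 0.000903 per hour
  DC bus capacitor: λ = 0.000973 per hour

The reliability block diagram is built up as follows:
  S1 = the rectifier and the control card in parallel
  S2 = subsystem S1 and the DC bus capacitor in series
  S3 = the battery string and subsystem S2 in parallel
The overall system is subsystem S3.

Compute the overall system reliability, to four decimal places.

R(battery string) = exp(−0.000325 × 250) = 0.921963
R(rectifier) = exp(−0.000664 × 250) = 0.847046
R(control card) = exp(−0.000903 × 250) = 0.797918
R(DC bus capacitor) = exp(−0.000973 × 250) = 0.784075
Parallel (rectifier and control card): 1 − (1 − 0.847046)(1 − 0.797918) = 0.969091
Series ([0.969091] and DC bus capacitor): 0.969091 × 0.784075 = 0.759840
Parallel (battery string and [0.759840]): 1 − (1 − 0.921963)(1 − 0.759840) = 0.9813

0.9813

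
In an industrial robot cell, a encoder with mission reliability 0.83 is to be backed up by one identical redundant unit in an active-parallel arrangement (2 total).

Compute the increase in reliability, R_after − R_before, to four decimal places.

R_before = 0.83
R_after = 1 − (1 − 0.83)^2 = 0.9711
ΔR = 0.9711 − 0.83 = 0.1411

0.1411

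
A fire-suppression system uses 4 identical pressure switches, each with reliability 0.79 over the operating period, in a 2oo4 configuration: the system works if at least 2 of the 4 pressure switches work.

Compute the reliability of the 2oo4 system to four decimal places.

R = Σ_{i=2}^{4} C(4,i) p^i (1−p)^{4−i} with p = 0.79
C(4,2)·0.79^2·0.21^2 = 0.165137
C(4,3)·0.79^3·0.21^1 = 0.414153
C(4,4)·0.79^4·0.21^0 = 0.389501
Sum = 0.9688

0.9688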